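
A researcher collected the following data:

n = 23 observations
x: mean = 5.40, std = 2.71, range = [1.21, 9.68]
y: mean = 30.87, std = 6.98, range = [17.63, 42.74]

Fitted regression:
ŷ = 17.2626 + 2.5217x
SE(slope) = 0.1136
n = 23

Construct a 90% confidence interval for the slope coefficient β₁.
The 90% CI for β₁ is (2.3262, 2.7172)

Confidence interval for the slope:

The 90% CI for β₁ is: β̂₁ ± t*(α/2, n-2) × SE(β̂₁)

Step 1: Find critical t-value
- Confidence level = 0.9
- Degrees of freedom = n - 2 = 23 - 2 = 21
- t*(α/2, 21) = 1.7207

Step 2: Calculate margin of error
Margin = 1.7207 × 0.1136 = 0.1955

Step 3: Construct interval
CI = 2.5217 ± 0.1955
CI = (2.3262, 2.7172)

Interpretation: We are 90% confident that the true slope β₁ lies between 2.3262 and 2.7172.
The interval does not include 0, suggesting a significant linear relationship.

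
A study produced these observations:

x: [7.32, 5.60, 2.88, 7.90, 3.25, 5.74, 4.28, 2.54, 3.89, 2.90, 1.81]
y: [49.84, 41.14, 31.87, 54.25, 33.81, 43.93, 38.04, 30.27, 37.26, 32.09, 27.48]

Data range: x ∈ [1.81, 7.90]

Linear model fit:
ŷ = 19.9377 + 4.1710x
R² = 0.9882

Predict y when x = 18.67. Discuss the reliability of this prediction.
ŷ = 97.8103, but this is extrapolation (above the data range [1.81, 7.90]) and may be unreliable.

Prediction calculation:
ŷ = 19.9377 + 4.1710 × 18.67
ŷ = 97.8103

Reliability:
- Data range: x ∈ [1.81, 7.90]
- Prediction point: x = 18.67 is 10.77 units above the observed range → this is EXTRAPOLATION, not interpolation

Why that matters here:
- The linear relationship may not hold outside the observed range
- The standard error of prediction grows with (x − x̄)², and x = 18.67 is far from x̄ = 4.37
- Real relationships often flatten, saturate, or turn nonlinear at extremes

A defensible statement: 'if the linear trend continued to x = 18.67, y would be about 97.8103' — the premise is untested.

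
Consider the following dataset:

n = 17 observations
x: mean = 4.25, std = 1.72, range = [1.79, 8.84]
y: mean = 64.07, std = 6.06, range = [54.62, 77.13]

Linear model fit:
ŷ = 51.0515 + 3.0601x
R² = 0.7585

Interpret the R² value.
The model explains 75.85% of the variance in y (R² = 0.7585), leaving 24.15% unexplained; the fit is strong.

The coefficient of determination R² is the fraction of the total variation in y that the fitted line accounts for.

Here R² = 0.7585:
- Explained: 75.85% of the variation in y
- Unexplained (residual): 100% − 75.85% = 24.15%
- Rule of thumb (below 0.3 weak; 0.3 to below 0.7 moderate; 0.7 and above strong) → strong

Calculation: R² = 1 − (SS_res / SS_tot), where SS_res is the sum of squared residuals and SS_tot the total sum of squares.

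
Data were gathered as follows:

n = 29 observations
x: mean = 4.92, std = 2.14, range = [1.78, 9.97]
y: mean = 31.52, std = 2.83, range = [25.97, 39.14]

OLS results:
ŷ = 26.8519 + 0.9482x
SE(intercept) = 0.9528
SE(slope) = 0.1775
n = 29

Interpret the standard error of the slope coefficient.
SE(slope) = 0.1775 measures the uncertainty in the estimated slope. The coefficient is estimated precisely (SE/|β̂₁| = 18.7%).

What SE measures:
- The standard error quantifies the sampling variability of the coefficient estimate
- It is the estimated standard deviation of β̂₁ across hypothetical repeated samples of the same size
- Smaller SE → more precise estimate

Relative precision:
- SE / |β̂₁| = 0.1775 / 0.9482 = 18.7%
- Rule of thumb (under 20%: precise; 20% to under 50%: moderately precise; 50% or more: imprecise) → precise

Rough 95% range (±2 SE): 0.9482 ± 0.3550 → (0.5932, 1.3032).

What drives SE(β̂₁): wider spread of x values → smaller SE; more residual scatter → larger SE; larger n (here n = 29) → smaller SE.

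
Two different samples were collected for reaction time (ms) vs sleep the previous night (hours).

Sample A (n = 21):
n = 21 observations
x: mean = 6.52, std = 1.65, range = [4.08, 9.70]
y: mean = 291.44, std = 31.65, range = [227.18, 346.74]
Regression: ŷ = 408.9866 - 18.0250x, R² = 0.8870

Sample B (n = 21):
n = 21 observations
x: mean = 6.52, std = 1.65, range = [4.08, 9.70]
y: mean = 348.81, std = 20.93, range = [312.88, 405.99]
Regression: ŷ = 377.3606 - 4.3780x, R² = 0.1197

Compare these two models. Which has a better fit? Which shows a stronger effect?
Model A has the better fit (R² = 0.8870 vs 0.1197). Model A shows the stronger effect (|β₁| = 18.0250 vs 4.3780).

Model Comparison:

Goodness of fit (R²):
- Model A: R² = 0.8870 → 88.70% of variance in reaction time explained
- Model B: R² = 0.1197 → 11.97% of variance in reaction time explained
- 0.8870 > 0.1197 → Model A has the better fit

Which has the larger per-hour effect? (|β₁|)
- Model A: β₁ = -18.0250 → predicted reaction time falls 18.0250 ms per additional hour of sleep
- Model B: β₁ = -4.3780 → predicted reaction time falls 4.3780 ms per additional hour of sleep
- |-18.0250| > |-4.3780| → Model A shows the stronger marginal effect

Note: R² measures how tightly points cluster around the line; β₁ measures how steep the line is — they answer different questions.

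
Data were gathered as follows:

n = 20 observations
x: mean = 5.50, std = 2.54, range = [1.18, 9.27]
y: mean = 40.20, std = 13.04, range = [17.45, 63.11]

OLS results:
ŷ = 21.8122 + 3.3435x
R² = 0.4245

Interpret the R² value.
About 42.45% of the variability in y is accounted for by the regression on x (R² = 0.4245) — a moderate linear fit.

R² (coefficient of determination) measures the proportion of variance in y explained by the regression model.

Here R² = 0.4245:
- Explained: 42.45% of the variation in y
- Unexplained (residual): 100% − 42.45% = 57.55%
- Rule of thumb (below 0.3 weak; 0.3 to below 0.7 moderate; 0.7 and above strong) → moderate

Calculation: R² = 1 − (SS_res / SS_tot), where SS_res is the sum of squared residuals and SS_tot the total sum of squares.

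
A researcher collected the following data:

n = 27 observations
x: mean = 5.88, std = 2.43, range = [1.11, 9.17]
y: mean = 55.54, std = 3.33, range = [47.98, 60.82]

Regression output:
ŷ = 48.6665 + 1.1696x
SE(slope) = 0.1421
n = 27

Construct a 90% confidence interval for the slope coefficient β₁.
The 90% CI for β₁ is (0.9269, 1.4123)

Confidence interval for the slope:

The 90% CI for β₁ is: β̂₁ ± t*(α/2, n-2) × SE(β̂₁)

Step 1: Find critical t-value
- Confidence level = 0.9
- Degrees of freedom = n - 2 = 27 - 2 = 25
- t*(α/2, 25) = 1.7081

Step 2: Calculate margin of error
Margin = 1.7081 × 0.1421 = 0.2427

Step 3: Construct interval
CI = 1.1696 ± 0.2427
CI = (0.9269, 1.4123)

Interpretation: intervals built this way capture the true β₁ in 90% of repeated samples; here the plausible range for the per-unit effect of x on y is 0.9269 to 1.4123.
Since 0 is outside the interval, a two-sided test at α = 0.10 would reject H₀: β₁ = 0.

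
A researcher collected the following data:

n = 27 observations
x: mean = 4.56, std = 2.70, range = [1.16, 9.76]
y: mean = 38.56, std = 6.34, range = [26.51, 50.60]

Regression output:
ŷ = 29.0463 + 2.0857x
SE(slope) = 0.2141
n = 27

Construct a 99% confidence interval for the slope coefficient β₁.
The 99% CI for β₁ is (1.4889, 2.6825)

Confidence interval for the slope:

The 99% CI for β₁ is: β̂₁ ± t*(α/2, n-2) × SE(β̂₁)

Step 1: Find critical t-value
- Confidence level = 0.99
- Degrees of freedom = n - 2 = 27 - 2 = 25
- t*(α/2, 25) = 2.7874

Step 2: Calculate margin of error
Margin = 2.7874 × 0.2141 = 0.5968

Step 3: Construct interval
CI = 2.0857 ± 0.5968
CI = (1.4889, 2.6825)

Interpretation: We are 99% confident that the true slope β₁ lies between 1.4889 and 2.6825.
The interval does not include 0, suggesting a significant linear relationship.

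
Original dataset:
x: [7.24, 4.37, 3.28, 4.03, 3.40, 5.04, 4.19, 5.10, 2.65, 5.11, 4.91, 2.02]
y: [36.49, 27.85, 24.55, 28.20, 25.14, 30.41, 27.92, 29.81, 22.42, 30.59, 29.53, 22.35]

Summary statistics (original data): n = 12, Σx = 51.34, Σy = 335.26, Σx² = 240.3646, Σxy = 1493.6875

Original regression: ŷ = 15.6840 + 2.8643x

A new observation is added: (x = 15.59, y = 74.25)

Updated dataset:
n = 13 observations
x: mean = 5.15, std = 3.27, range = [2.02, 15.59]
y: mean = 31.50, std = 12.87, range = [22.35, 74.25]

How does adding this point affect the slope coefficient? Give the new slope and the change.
The slope changes from 2.8643 to 3.9106 (change of +1.0463, or +36.5%).

The new point has HIGH LEVERAGE: x = 15.59 is far from the original mean x̄ = 51.34/12 ≈ 4.28 (original range [2.02, 7.24]).

Step 1: Update the sums with the new point (n goes from 12 to 13)
Σx  = 51.34 + 15.59 = 66.93
Σy  = 335.26 + 74.25 = 409.51
Σx² = 240.3646 + 15.59² = 240.3646 + 243.0481 = 483.4127
Σxy = 1493.6875 + 15.59×74.25 = 1493.6875 + 1157.5575 = 2651.2450

Step 2: Recompute the slope with b₁ = (nΣxy − ΣxΣy) / (nΣx² − (Σx)²)
Numerator   = 13×2651.2450 − 66.93×409.51 = 34466.1850 − 27408.5043 = 7057.6807
Denominator = 13×483.4127 − 66.93² = 6284.3651 − 4479.6249 = 1804.7402
b₁(new) = 7057.6807 / 1804.7402 = 3.9106

(Same formula on the original sums: (12×1493.6875 − 51.34×335.26) / (12×240.3646 − 51.34²) = 712.0016 / 248.5796 = 2.8643, matching the given fit.)

Step 3: Change in slope
Δβ₁ = 3.9106 − 2.8643 = +1.0463
Relative change = +1.0463 / 2.8643 × 100% = +36.5%
→ the slope increases when the point is added.

A high-leverage point only changes the slope if it is off the original line; here y = 74.25 is above the original trend, so the slope increases.
In practice: examine leverage (hᵢ) and Cook's distance rather than deleting it automatically; refit with and without it and report both if conclusions differ.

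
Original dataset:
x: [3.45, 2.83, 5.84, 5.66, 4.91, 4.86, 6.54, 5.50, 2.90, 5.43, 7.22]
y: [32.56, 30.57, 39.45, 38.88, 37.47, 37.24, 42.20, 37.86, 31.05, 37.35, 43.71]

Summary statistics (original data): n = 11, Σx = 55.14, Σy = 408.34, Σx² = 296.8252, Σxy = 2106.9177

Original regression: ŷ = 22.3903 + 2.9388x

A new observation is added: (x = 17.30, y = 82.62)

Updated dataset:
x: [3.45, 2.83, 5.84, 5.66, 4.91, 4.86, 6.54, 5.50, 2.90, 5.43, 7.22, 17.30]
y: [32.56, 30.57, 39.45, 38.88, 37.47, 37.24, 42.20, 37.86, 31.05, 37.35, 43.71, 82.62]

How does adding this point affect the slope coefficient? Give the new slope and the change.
The slope changes from 2.9388 to 3.6046 (change of +0.6658, or +22.7%).

The new point has HIGH LEVERAGE: x = 17.30 is far from the original mean x̄ = 55.14/11 ≈ 5.01 (original range [2.83, 7.22]).

Step 1: Update the sums with the new point (n goes from 11 to 12)
Σx  = 55.14 + 17.30 = 72.44
Σy  = 408.34 + 82.62 = 490.96
Σx² = 296.8252 + 17.30² = 296.8252 + 299.2900 = 596.1152
Σxy = 2106.9177 + 17.30×82.62 = 2106.9177 + 1429.3260 = 3536.2437

Step 2: Recompute the slope with b₁ = (nΣxy − ΣxΣy) / (nΣx² − (Σx)²)
Numerator   = 12×3536.2437 − 72.44×490.96 = 42434.9244 − 35565.1424 = 6869.7820
Denominator = 12×596.1152 − 72.44² = 7153.3824 − 5247.5536 = 1905.8288
b₁(new) = 6869.7820 / 1905.8288 = 3.6046

(Same formula on the original sums: (11×2106.9177 − 55.14×408.34) / (11×296.8252 − 55.14²) = 660.2271 / 224.6576 = 2.9388, matching the given fit.)

Step 3: Change in slope
Δβ₁ = 3.6046 − 2.9388 = +0.6658
Relative change = +0.6658 / 2.9388 × 100% = +22.7%
→ the slope increases when the point is added.

A high-leverage point only changes the slope if it is off the original line; here y = 82.62 is above the original trend, so the slope increases.
In practice: check such a point for data-entry or measurement error.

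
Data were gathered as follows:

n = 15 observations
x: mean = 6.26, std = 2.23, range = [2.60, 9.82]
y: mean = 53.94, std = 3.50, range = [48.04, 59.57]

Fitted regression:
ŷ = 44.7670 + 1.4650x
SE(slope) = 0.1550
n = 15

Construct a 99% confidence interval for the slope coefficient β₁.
The 99% CI for β₁ is (0.9981, 1.9319)

Confidence interval for the slope:

The 99% CI for β₁ is: β̂₁ ± t*(α/2, n-2) × SE(β̂₁)

Step 1: Find critical t-value
- Confidence level = 0.99
- Degrees of freedom = n - 2 = 15 - 2 = 13
- t*(α/2, 13) = 3.0123

Step 2: Calculate margin of error
Margin = 3.0123 × 0.1550 = 0.4669

Step 3: Construct interval
CI = 1.4650 ± 0.4669
CI = (0.9981, 1.9319)

Interpretation: We are 99% confident that the true slope β₁ lies between 0.9981 and 1.9319.
Both endpoints are positive, so the data support a genuinely positive slope at this confidence level.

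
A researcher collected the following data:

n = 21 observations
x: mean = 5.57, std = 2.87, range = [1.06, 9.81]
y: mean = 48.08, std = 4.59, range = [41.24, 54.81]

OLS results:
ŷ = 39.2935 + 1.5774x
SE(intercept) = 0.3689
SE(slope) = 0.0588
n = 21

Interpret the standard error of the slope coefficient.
SE(β̂₁) = 0.0588 is the estimated standard deviation of the slope estimate across repeated samples; relative to β̂₁ = 1.5774 that is 3.7%, a precise estimate.

What SE measures:
- The standard error quantifies the sampling variability of the coefficient estimate
- It is the estimated standard deviation of β̂₁ across hypothetical repeated samples of the same size
- Smaller SE → more precise estimate

Relative precision:
- SE / |β̂₁| = 0.0588 / 1.5774 = 3.7%
- Rule of thumb (under 20%: precise; 20% to under 50%: moderately precise; 50% or more: imprecise) → precise

Rough 95% range (±2 SE): 1.5774 ± 0.1176 → (1.4598, 1.6950).

What drives SE(β̂₁): larger n (here n = 21) → smaller SE; wider spread of x values → smaller SE; more residual scatter → larger SE.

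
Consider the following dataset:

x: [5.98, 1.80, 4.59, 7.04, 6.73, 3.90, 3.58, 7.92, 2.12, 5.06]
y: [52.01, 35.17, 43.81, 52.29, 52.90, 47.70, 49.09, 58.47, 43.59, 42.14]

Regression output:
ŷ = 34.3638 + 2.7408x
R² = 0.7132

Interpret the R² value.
About 71.32% of the variability in y is accounted for by the regression on x (R² = 0.7132) — a strong linear fit.

R² (coefficient of determination) measures the proportion of variance in y explained by the regression model.

Here R² = 0.7132:
- Explained: 71.32% of the variation in y
- Unexplained (residual): 100% − 71.32% = 28.68%
- Rule of thumb (below 0.3 weak; 0.3 to below 0.7 moderate; 0.7 and above strong) → strong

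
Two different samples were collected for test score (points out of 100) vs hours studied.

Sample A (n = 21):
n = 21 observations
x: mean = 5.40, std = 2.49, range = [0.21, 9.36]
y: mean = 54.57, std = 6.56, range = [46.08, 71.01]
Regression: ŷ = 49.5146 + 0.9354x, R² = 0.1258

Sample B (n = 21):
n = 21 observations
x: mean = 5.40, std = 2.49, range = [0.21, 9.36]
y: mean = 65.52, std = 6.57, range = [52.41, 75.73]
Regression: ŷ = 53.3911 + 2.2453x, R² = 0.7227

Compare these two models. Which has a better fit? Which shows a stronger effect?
Model B has the better fit (R² = 0.7227 vs 0.1258). Model B shows the stronger effect (|β₁| = 2.2453 vs 0.9354).

Model Comparison:

Which explains more variance? (R²)
- Model A: R² = 0.1258 → 12.58% of variance in test score explained
- Model B: R² = 0.7227 → 72.27% of variance in test score explained
- 0.7227 > 0.1258 → Model B has the better fit

Effect size (slope magnitude):
- Model A: β₁ = 0.9354 → predicted test score rises 0.9354 points per additional hour of study time
- Model B: β₁ = 2.2453 → predicted test score rises 2.2453 points per additional hour of study time
- |0.9354| < |2.2453| → Model B shows the stronger marginal effect

Notes:
- A steeper slope doesn't make a better model if the scatter around the line is large.
- The two samples could reflect different populations, time periods, or measurement quality.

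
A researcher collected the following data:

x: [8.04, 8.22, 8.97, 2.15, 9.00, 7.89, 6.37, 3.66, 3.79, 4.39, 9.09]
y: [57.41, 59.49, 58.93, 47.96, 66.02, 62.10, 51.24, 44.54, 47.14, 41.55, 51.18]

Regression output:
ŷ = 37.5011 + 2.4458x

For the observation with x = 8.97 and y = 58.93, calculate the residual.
Residual = -0.5099

The residual is the difference between the actual value and the predicted value:

Residual = y - ŷ

Step 1: Calculate predicted value
ŷ = 37.5011 + 2.4458 × 8.97
ŷ = 59.4399

Step 2: Calculate residual
Residual = 58.93 - 59.4399
Residual = -0.5099

Sign check: y < ŷ, so the point is below the line and the fit overestimates here.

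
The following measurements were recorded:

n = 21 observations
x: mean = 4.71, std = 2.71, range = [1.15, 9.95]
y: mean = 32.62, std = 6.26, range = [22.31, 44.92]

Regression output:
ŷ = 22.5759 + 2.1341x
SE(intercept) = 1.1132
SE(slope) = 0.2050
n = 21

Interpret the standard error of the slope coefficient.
The slope 2.1341 is pinned down to within about ±0.2050 (one SE) by these data — relative uncertainty 9.6%, i.e. precise.

SE(β̂₁) = s / √Sxx, where s is the residual standard deviation and Sxx = Σ(x − x̄)². It is the yardstick for how far β̂₁ = 2.1341 could plausibly be from the true slope.

Relative precision:
- SE / |β̂₁| = 0.2050 / 2.1341 = 9.6%
- Rule of thumb (under 20%: precise; 20% to under 50%: moderately precise; 50% or more: imprecise) → precise

Link to the t-test: t = β̂₁ / SE(β̂₁) = 2.1341 / 0.2050 = 10.4102, the statistic for H₀: β₁ = 0.

What drives SE(β̂₁): wider spread of x values → smaller SE.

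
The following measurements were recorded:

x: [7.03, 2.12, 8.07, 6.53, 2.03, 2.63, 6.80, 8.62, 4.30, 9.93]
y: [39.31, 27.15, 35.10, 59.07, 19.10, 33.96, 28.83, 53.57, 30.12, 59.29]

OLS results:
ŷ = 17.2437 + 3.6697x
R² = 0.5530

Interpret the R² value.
The model explains 55.30% of the variance in y (R² = 0.5530), leaving 44.70% unexplained; the fit is moderate.

The coefficient of determination R² is the fraction of the total variation in y that the fitted line accounts for.

Here R² = 0.5530:
- Explained: 55.30% of the variation in y
- Unexplained (residual): 100% − 55.30% = 44.70%
- Rule of thumb (below 0.3 weak; 0.3 to below 0.7 moderate; 0.7 and above strong) → moderate

Note: R² never decreases when predictors are added, so it should not be used alone to compare models of different size.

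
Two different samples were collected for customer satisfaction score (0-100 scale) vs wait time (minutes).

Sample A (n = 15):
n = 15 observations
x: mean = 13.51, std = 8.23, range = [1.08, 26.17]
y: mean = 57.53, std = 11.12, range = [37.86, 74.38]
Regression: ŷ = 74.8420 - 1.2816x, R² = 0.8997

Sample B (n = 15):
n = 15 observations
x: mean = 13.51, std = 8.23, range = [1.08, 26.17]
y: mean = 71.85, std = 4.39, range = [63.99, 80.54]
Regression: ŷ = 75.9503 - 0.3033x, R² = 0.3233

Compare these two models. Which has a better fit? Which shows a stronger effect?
Model A has the better fit (R² = 0.8997 vs 0.3233). Model A shows the stronger effect (|β₁| = 1.2816 vs 0.3033).

Model Comparison:

Fit — compare R²:
- Model A: R² = 0.8997 → 89.97% of variance in satisfaction score explained
- Model B: R² = 0.3233 → 32.33% of variance in satisfaction score explained
- 0.8997 > 0.3233 → Model A has the better fit

Effect size (slope magnitude):
- Model A: β₁ = -1.2816 → predicted satisfaction score falls 1.2816 points per additional minute of wait time
- Model B: β₁ = -0.3033 → predicted satisfaction score falls 0.3033 points per additional minute of wait time
- |-1.2816| > |-0.3033| → Model A shows the stronger marginal effect

Note: A steeper slope doesn't make a better model if the scatter around the line is large.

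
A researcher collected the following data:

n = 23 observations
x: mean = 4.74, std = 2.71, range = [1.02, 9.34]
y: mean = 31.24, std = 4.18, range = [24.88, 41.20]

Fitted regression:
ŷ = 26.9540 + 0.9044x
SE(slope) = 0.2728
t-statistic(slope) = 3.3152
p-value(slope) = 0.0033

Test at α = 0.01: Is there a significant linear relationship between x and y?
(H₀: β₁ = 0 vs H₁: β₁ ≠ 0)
p-value = 0.0033 < α = 0.01, so we reject H₀. The relationship is significant.

Hypothesis test for the slope coefficient:

H₀: β₁ = 0 (no linear relationship)
H₁: β₁ ≠ 0 (linear relationship exists)

Test statistic: t = β̂₁ / SE(β̂₁) = 0.9044 / 0.2728 = 3.3152

p = 0.0033: how often a slope estimate this far from 0 (in SE units) would arise by chance if β₁ were truly 0.

Decision rule: reject H₀ if p-value < α.
p-value = 0.0033 < α = 0.01 → reject H₀.

There is sufficient evidence at the 1% significance level to conclude that a linear relationship exists between x and y.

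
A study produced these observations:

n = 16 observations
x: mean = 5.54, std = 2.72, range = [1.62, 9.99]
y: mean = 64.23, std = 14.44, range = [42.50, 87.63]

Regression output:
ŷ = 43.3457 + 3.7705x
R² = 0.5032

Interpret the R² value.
The model explains 50.32% of the variance in y (R² = 0.5032), leaving 49.68% unexplained; the fit is moderate.

The coefficient of determination R² is the fraction of the total variation in y that the fitted line accounts for.

Here R² = 0.5032:
- Explained: 50.32% of the variation in y
- Unexplained (residual): 100% − 50.32% = 49.68%
- Rule of thumb (below 0.3 weak; 0.3 to below 0.7 moderate; 0.7 and above strong) → moderate

Equivalently, for simple linear regression R² = r², so |r| = √0.5032 ≈ 0.7094.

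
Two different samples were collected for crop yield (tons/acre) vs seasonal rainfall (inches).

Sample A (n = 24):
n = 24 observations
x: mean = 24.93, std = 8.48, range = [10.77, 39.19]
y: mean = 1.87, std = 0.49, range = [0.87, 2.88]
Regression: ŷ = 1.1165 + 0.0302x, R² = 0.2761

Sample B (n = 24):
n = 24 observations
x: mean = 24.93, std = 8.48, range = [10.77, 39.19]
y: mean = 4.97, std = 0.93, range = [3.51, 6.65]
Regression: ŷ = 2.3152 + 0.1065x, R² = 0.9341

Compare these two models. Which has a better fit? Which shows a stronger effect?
Model B has the better fit (R² = 0.9341 vs 0.2761). Model B shows the stronger effect (|β₁| = 0.1065 vs 0.0302).

Model Comparison:

Fit — compare R²:
- Model A: R² = 0.2761 → 27.61% of variance in crop yield explained
- Model B: R² = 0.9341 → 93.41% of variance in crop yield explained
- 0.9341 > 0.2761 → Model B has the better fit

Strength of effect — compare |β₁|:
- Model A: β₁ = 0.0302 → predicted crop yield rises 0.0302 tons/acre per additional inch of rainfall
- Model B: β₁ = 0.1065 → predicted crop yield rises 0.1065 tons/acre per additional inch of rainfall
- |0.0302| < |0.1065| → Model B shows the stronger marginal effect

Note: R² measures how tightly points cluster around the line; β₁ measures how steep the line is — they answer different questions.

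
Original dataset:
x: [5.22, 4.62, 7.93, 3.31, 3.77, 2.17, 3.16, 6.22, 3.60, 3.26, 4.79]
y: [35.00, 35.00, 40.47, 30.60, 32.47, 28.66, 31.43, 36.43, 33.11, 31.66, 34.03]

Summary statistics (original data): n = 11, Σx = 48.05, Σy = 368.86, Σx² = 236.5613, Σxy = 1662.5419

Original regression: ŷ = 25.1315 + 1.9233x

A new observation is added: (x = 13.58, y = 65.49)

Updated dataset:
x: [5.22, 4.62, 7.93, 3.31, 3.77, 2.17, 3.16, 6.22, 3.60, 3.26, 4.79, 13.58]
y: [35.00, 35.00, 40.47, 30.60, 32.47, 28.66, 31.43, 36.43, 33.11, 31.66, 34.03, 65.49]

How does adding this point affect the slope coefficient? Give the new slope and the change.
New slope β₁ = 3.0745 versus 1.9233 before: a change of +1.1512 (+59.9%).

The new point has HIGH LEVERAGE: x = 13.58 is far from the original mean x̄ = 48.05/11 ≈ 4.37 (original range [2.17, 7.93]).

Step 1: Update the sums with the new point (n goes from 11 to 12)
Σx  = 48.05 + 13.58 = 61.63
Σy  = 368.86 + 65.49 = 434.35
Σx² = 236.5613 + 13.58² = 236.5613 + 184.4164 = 420.9777
Σxy = 1662.5419 + 13.58×65.49 = 1662.5419 + 889.3542 = 2551.8961

Step 2: Recompute the slope with b₁ = (nΣxy − ΣxΣy) / (nΣx² − (Σx)²)
Numerator   = 12×2551.8961 − 61.63×434.35 = 30622.7532 − 26768.9905 = 3853.7627
Denominator = 12×420.9777 − 61.63² = 5051.7324 − 3798.2569 = 1253.4755
b₁(new) = 3853.7627 / 1253.4755 = 3.0745

(Same formula on the original sums: (11×1662.5419 − 48.05×368.86) / (11×236.5613 − 48.05²) = 564.2379 / 293.3718 = 1.9233, matching the given fit.)

Step 3: Change in slope
Δβ₁ = 3.0745 − 1.9233 = +1.1512
Relative change = +1.1512 / 1.9233 × 100% = +59.9%
→ the slope increases when the point is added.

Because the point sits above the extension of the original line at a high-leverage x, it tilts the fit up.
In practice: examine leverage (hᵢ) and Cook's distance rather than deleting it automatically; investigate whether it comes from the same population as the rest of the sample.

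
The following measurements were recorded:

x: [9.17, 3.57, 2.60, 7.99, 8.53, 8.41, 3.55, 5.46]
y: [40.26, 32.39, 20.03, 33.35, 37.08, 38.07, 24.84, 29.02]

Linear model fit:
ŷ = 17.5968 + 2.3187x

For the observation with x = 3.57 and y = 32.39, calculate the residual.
Residual = 6.5154

The residual is the difference between the actual value and the predicted value:

Residual = y - ŷ

Step 1: Calculate predicted value
ŷ = 17.5968 + 2.3187 × 3.57
ŷ = 25.8746

Step 2: Calculate residual
Residual = 32.39 - 25.8746
Residual = 6.5154

Sign check: y > ŷ, so the point is above the line and the fit underestimates here.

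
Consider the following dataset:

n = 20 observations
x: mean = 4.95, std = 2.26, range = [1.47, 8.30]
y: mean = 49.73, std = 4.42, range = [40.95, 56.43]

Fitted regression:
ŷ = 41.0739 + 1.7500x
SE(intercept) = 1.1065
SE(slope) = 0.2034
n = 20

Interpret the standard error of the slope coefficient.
The slope 1.7500 is pinned down to within about ±0.2034 (one SE) by these data — relative uncertainty 11.6%, i.e. precise.

SE(β̂₁) = s / √Sxx, where s is the residual standard deviation and Sxx = Σ(x − x̄)². It is the yardstick for how far β̂₁ = 1.7500 could plausibly be from the true slope.

Relative precision:
- SE / |β̂₁| = 0.2034 / 1.7500 = 11.6%
- Rule of thumb (under 20%: precise; 20% to under 50%: moderately precise; 50% or more: imprecise) → precise

Link to interval estimation: a confidence interval for β₁ is β̂₁ ± t* × 0.2034, so SE sets the half-width per unit of t*.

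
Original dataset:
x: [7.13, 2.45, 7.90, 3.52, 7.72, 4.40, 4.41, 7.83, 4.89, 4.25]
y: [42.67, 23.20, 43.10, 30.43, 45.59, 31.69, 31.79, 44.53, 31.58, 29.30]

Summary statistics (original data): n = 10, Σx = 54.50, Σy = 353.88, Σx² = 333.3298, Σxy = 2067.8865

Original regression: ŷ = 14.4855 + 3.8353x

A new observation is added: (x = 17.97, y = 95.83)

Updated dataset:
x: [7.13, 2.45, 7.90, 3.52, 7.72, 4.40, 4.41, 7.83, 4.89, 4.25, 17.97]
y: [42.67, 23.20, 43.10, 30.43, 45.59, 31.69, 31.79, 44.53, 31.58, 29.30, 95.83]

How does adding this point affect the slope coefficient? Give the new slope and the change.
The slope changes from 3.8353 to 4.6262 (change of +0.7909, or +20.6%).

x = 17.97 lies well outside the original x-range [2.45, 7.90] (x̄ ≈ 5.45), so this observation has high leverage and can move the slope substantially.

Step 1: Update the sums with the new point (n goes from 10 to 11)
Σx  = 54.50 + 17.97 = 72.47
Σy  = 353.88 + 95.83 = 449.71
Σx² = 333.3298 + 17.97² = 333.3298 + 322.9209 = 656.2507
Σxy = 2067.8865 + 17.97×95.83 = 2067.8865 + 1722.0651 = 3789.9516

Step 2: Recompute the slope with b₁ = (nΣxy − ΣxΣy) / (nΣx² − (Σx)²)
Numerator   = 11×3789.9516 − 72.47×449.71 = 41689.4676 − 32590.4837 = 9098.9839
Denominator = 11×656.2507 − 72.47² = 7218.7577 − 5251.9009 = 1966.8568
b₁(new) = 9098.9839 / 1966.8568 = 4.6262

(Same formula on the original sums: (10×2067.8865 − 54.50×353.88) / (10×333.3298 − 54.50²) = 1392.4050 / 363.0480 = 3.8353, matching the given fit.)

Step 3: Change in slope
Δβ₁ = 4.6262 − 3.8353 = +0.7909
Relative change = +0.7909 / 3.8353 × 100% = +20.6%
→ the slope increases when the point is added.

Because the point sits above the extension of the original line at a high-leverage x, it tilts the fit up.
In practice: investigate whether it comes from the same population as the rest of the sample; examine leverage (hᵢ) and Cook's distance rather than deleting it automatically.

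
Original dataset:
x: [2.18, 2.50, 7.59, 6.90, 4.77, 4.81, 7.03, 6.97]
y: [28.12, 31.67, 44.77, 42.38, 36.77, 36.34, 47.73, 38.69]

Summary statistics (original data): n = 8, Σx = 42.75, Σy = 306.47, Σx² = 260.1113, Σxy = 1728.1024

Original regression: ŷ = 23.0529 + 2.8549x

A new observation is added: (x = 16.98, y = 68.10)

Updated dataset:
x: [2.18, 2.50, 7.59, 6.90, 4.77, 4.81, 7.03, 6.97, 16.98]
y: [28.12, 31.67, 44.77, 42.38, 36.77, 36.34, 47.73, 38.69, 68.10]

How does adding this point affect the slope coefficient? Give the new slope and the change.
New slope β₁ = 2.6216 versus 2.8549 before: a change of -0.2333 (-8.2%).

The new point has HIGH LEVERAGE: x = 16.98 is far from the original mean x̄ = 42.75/8 ≈ 5.34 (original range [2.18, 7.59]).

Step 1: Update the sums with the new point (n goes from 8 to 9)
Σx  = 42.75 + 16.98 = 59.73
Σy  = 306.47 + 68.10 = 374.57
Σx² = 260.1113 + 16.98² = 260.1113 + 288.3204 = 548.4317
Σxy = 1728.1024 + 16.98×68.10 = 1728.1024 + 1156.3380 = 2884.4404

Step 2: Recompute the slope with b₁ = (nΣxy − ΣxΣy) / (nΣx² − (Σx)²)
Numerator   = 9×2884.4404 − 59.73×374.57 = 25959.9636 − 22373.0661 = 3586.8975
Denominator = 9×548.4317 − 59.73² = 4935.8853 − 3567.6729 = 1368.2124
b₁(new) = 3586.8975 / 1368.2124 = 2.6216

(Same formula on the original sums: (8×1728.1024 − 42.75×306.47) / (8×260.1113 − 42.75²) = 723.2267 / 253.3279 = 2.8549, matching the given fit.)

Step 3: Change in slope
Δβ₁ = 2.6216 − 2.8549 = -0.2333
Relative change = -0.2333 / 2.8549 × 100% = -8.2%
→ the slope decreases when the point is added.

A high-leverage point only changes the slope if it is off the original line; here y = 68.10 is below the original trend, so the slope decreases.
In practice: check such a point for data-entry or measurement error.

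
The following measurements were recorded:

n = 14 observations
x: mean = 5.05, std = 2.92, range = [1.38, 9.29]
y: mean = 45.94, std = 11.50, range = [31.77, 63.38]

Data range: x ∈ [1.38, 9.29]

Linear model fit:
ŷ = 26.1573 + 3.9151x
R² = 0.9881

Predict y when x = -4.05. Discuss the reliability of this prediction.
The equation gives ŷ = 10.3011; however x = -4.05 is 5.43 units below the observed range, so this extrapolated value should not be trusted.

Prediction calculation:
ŷ = 26.1573 + 3.9151 × (-4.05)
ŷ = 10.3011

Reliability:
- Data range: x ∈ [1.38, 9.29]
- Prediction point: x = -4.05 is 5.43 units below the observed range → this is EXTRAPOLATION, not interpolation

Why that matters here:
- There are no observations near this x to validate the fitted line there
- R² describes fit only over the sampled x values; it says nothing about behaviour beyond them

The R² = 0.9881 only validates the fit within [1.38, 9.29]; treat ŷ = 10.3011 with caution.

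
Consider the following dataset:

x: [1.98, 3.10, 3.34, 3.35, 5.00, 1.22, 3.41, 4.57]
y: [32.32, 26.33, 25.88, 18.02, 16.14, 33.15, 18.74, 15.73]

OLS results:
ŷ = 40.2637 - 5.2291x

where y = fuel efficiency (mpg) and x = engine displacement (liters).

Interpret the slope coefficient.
An increase of one liter in engine displacement is associated with a 5.2291 mpg decrease in predicted fuel efficiency.

The slope β₁ = -5.2291 gives the rate at which the fitted fuel efficiency changes with engine displacement.

Interpretation:
- Engine displacement up by 1 liter → predicted fuel efficiency decreases by 5.2291 mpg
- This is a linear approximation: the same per-unit change is assumed across the whole observed x range

The intercept β₀ = 40.2637 is the predicted fuel efficiency when engine displacement = 0; since the smallest observed x is 1.22, this is an extrapolation and mainly anchors the line.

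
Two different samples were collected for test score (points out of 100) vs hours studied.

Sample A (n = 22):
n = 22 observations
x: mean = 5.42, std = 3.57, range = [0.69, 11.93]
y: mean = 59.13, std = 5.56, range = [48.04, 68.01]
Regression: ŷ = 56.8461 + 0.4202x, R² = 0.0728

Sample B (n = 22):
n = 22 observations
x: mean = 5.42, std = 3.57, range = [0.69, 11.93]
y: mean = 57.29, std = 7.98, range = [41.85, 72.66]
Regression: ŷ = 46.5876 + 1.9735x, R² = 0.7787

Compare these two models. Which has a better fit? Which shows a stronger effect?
Model B has the better fit (R² = 0.7787 vs 0.0728). Model B shows the stronger effect (|β₁| = 1.9735 vs 0.4202).

Model Comparison:

Goodness of fit (R²):
- Model A: R² = 0.0728 → 7.28% of variance in test score explained
- Model B: R² = 0.7787 → 77.87% of variance in test score explained
- 0.7787 > 0.0728 → Model B has the better fit

Which has the larger per-hour effect? (|β₁|)
- Model A: β₁ = 0.4202 → predicted test score rises 0.4202 points per additional hour of study time
- Model B: β₁ = 1.9735 → predicted test score rises 1.9735 points per additional hour of study time
- |0.4202| < |1.9735| → Model B shows the stronger marginal effect

Notes:
- A steeper slope doesn't make a better model if the scatter around the line is large.
- The two samples could reflect different populations, time periods, or measurement quality.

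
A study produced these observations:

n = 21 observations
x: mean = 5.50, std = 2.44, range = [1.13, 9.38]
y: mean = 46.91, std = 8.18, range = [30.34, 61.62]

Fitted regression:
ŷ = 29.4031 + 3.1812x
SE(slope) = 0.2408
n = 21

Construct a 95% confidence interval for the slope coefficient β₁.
The 95% CI for β₁ is (2.6772, 3.6852)

Confidence interval for the slope:

The 95% CI for β₁ is: β̂₁ ± t*(α/2, n-2) × SE(β̂₁)

Step 1: Find critical t-value
- Confidence level = 0.95
- Degrees of freedom = n - 2 = 21 - 2 = 19
- t*(α/2, 19) = 2.0930

Step 2: Calculate margin of error
Margin = 2.0930 × 0.2408 = 0.5040

Step 3: Construct interval
CI = 3.1812 ± 0.5040
CI = (2.6772, 3.6852)

Interpretation: We are 95% confident that the true slope β₁ lies between 2.6772 and 3.6852.
The interval does not include 0, suggesting a significant linear relationship.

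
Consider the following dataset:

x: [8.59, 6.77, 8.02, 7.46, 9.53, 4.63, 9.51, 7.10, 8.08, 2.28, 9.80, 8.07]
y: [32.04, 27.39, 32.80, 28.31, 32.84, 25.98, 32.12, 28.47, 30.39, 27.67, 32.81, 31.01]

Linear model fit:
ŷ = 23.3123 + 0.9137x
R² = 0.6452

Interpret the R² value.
The model explains 64.52% of the variance in y (R² = 0.6452), leaving 35.48% unexplained; the fit is moderate.

R² (coefficient of determination) measures the proportion of variance in y explained by the regression model.

Here R² = 0.6452:
- Explained: 64.52% of the variation in y
- Unexplained (residual): 100% − 64.52% = 35.48%
- Rule of thumb (below 0.3 weak; 0.3 to below 0.7 moderate; 0.7 and above strong) → moderate

Equivalently, for simple linear regression R² = r², so |r| = √0.6452 ≈ 0.8032.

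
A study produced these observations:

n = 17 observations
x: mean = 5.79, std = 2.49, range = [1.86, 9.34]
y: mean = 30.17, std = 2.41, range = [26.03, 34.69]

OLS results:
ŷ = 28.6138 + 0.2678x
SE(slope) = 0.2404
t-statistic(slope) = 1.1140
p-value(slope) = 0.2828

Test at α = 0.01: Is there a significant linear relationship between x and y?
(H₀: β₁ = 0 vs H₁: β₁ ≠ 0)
p-value = 0.2828 ≥ α = 0.01, so we fail to reject H₀. The relationship is not significant.

Hypothesis test for the slope coefficient:

H₀: β₁ = 0 (no linear relationship)
H₁: β₁ ≠ 0 (linear relationship exists)

Test statistic: t = β̂₁ / SE(β̂₁) = 0.2678 / 0.2404 = 1.1140

With df = 15, the two-sided p-value for |t| = 1.1140 is 0.2828.

Decision rule: reject H₀ if p-value < α.
p-value = 0.2828 ≥ α = 0.01 → fail to reject H₀.

Conclusion: the linear association between x and y is not significant at the 1% level.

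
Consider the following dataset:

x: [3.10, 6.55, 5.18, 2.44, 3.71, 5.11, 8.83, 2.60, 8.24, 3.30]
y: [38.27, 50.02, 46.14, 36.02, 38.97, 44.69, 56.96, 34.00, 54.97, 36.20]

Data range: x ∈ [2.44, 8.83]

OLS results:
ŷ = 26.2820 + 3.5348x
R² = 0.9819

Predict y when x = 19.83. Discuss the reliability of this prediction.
ŷ = 96.3771, but this is extrapolation (above the data range [2.44, 8.83]) and may be unreliable.

Prediction calculation:
ŷ = 26.2820 + 3.5348 × 19.83
ŷ = 96.3771

Reliability:
- Data range: x ∈ [2.44, 8.83]
- Prediction point: x = 19.83 is 11.00 units above the observed range → this is EXTRAPOLATION, not interpolation

Why that matters here:
- There are no observations near this x to validate the fitted line there
- The linear relationship may not hold outside the observed range
- The standard error of prediction grows with (x − x̄)², and x = 19.83 is far from x̄ = 4.91

Report the number if required, but flag clearly that it is an extrapolation.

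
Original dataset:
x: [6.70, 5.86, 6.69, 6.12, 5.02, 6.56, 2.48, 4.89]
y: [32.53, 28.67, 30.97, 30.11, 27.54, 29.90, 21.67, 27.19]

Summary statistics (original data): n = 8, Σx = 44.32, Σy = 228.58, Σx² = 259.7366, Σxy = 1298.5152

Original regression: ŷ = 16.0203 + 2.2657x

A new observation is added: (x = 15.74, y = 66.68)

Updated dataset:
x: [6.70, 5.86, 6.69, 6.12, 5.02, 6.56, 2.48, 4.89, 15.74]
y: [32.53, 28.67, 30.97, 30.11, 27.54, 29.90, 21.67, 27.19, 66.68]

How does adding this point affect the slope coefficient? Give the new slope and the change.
New slope β₁ = 3.5403 versus 2.2657 before: a change of +1.2746 (+56.3%).

x = 15.74 lies well outside the original x-range [2.48, 6.70] (x̄ ≈ 5.54), so this observation has high leverage and can move the slope substantially.

Step 1: Update the sums with the new point (n goes from 8 to 9)
Σx  = 44.32 + 15.74 = 60.06
Σy  = 228.58 + 66.68 = 295.26
Σx² = 259.7366 + 15.74² = 259.7366 + 247.7476 = 507.4842
Σxy = 1298.5152 + 15.74×66.68 = 1298.5152 + 1049.5432 = 2348.0584

Step 2: Recompute the slope with b₁ = (nΣxy − ΣxΣy) / (nΣx² − (Σx)²)
Numerator   = 9×2348.0584 − 60.06×295.26 = 21132.5256 − 17733.3156 = 3399.2100
Denominator = 9×507.4842 − 60.06² = 4567.3578 − 3607.2036 = 960.1542
b₁(new) = 3399.2100 / 960.1542 = 3.5403

(Same formula on the original sums: (8×1298.5152 − 44.32×228.58) / (8×259.7366 − 44.32²) = 257.4560 / 113.6304 = 2.2657, matching the given fit.)

Step 3: Change in slope
Δβ₁ = 3.5403 − 2.2657 = +1.2746
Relative change = +1.2746 / 2.2657 × 100% = +56.3%
→ the slope increases when the point is added.

Because the point sits above the extension of the original line at a high-leverage x, it tilts the fit up.
In practice: refit with and without it and report both if conclusions differ.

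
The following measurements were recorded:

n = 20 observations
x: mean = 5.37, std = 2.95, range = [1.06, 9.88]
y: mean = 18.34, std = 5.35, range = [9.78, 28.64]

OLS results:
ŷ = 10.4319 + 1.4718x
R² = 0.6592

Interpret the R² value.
R² = 0.6592 means 65.92% of the variation in y is explained by the linear relationship with x. This indicates a moderate fit.

The coefficient of determination R² is the fraction of the total variation in y that the fitted line accounts for.

Here R² = 0.6592:
- Explained: 65.92% of the variation in y
- Unexplained (residual): 100% − 65.92% = 34.08%
- Rule of thumb (below 0.3 weak; 0.3 to below 0.7 moderate; 0.7 and above strong) → moderate

Note: R² says nothing about causation, and a high R² does not by itself mean the linear form is appropriate — check the residuals.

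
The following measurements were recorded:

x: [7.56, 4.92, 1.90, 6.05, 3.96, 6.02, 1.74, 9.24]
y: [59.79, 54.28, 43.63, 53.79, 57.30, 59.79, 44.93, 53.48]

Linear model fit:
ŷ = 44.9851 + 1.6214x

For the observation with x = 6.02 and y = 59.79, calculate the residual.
Residual = 5.0441

The residual is the difference between the actual value and the predicted value:

Residual = y - ŷ

Step 1: Calculate predicted value
ŷ = 44.9851 + 1.6214 × 6.02
ŷ = 54.7459

Step 2: Calculate residual
Residual = 59.79 - 54.7459
Residual = 5.0441

Sign check: y > ŷ, so the point is above the line and the fit underestimates here.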